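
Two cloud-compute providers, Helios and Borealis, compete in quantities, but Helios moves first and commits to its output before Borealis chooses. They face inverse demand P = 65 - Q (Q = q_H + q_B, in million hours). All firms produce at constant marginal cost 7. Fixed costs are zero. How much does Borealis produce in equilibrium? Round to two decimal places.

14.50

The follower Borealis best-responds to any q_H: π_B = (65 - Q)q_B - 7q_B.
Follower FOC: 58 - q_H - 2q_B = 0, so q_B(q_H) = (58 - q_H)/2.
The leader anticipates this reaction. Substituting into P = 65 - Q gives P = 36 - (1/2)q_H, so π_H = (36 - (1/2)q_H)q_H - 7q_H.
The leader's first-order condition 29 - q_H = 0 yields q_H = 29.
Then q_B = (58 - 29)/2 = 29/2.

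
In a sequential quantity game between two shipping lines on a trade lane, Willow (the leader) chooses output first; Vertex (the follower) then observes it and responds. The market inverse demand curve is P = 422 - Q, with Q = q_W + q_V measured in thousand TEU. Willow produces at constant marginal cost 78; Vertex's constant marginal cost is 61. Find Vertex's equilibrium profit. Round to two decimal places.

9751.56

Solve by backward induction. Given q_W, the follower Vertex maximises π_V = (422 - q_W - q_V)q_V - 61q_V.
∂π_V/∂q_V = 361 - q_W - 2q_V = 0 gives the reaction function q_V = (361 - q_W)/2.
Willow substitutes q_V(q_W) into its own profit: π_W = q_W(422 - q_W - (361 - q_W)/2) - 78q_W = (483/2 - (1/2)q_W)q_W - 78q_W.
Maximising: ∂π_W/∂q_W = 327/2 - q_W = 0, giving q_W = 327/2.
Then q_V = (361 - 327/2)/2 = 395/4.
Price P = 422 - 1049/4 = 639/4.
Vertex's profit: (639/4 - 61)·(395/4) = 9751.5625.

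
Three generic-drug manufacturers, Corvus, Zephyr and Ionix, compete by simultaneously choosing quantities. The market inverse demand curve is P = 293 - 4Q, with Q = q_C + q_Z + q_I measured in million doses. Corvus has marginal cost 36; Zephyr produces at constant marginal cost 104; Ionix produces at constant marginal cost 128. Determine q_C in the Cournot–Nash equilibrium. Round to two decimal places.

Corvus's profit: π_C = (293 - 4Q)q_C - (36q_C). Setting ∂π_C/∂q_C = 0: 257 - 8q_C - 4(q_Z + q_I) = 0.
Zephyr's profit: π_Z = (293 - 4Q)q_Z - (104q_Z). Setting ∂π_Z/∂q_Z = 0: 189 - 8q_Z - 4(q_C + q_I) = 0.
Ionix's profit: π_I = (293 - 4Q)q_I - (128q_I). Setting ∂π_I/∂q_I = 0: 165 - 8q_I - 4(q_C + q_Z) = 0.
Adding the 3 conditions: 611 − 8Q − 8Q = 0, i.e. Q = 611/16.
Back-substituting: q_C = (257 − 611/4)/4 = 417/16, q_Z = (189 − 611/4)/4 = 145/16, q_I = (165 − 611/4)/4 = 49/16.

26.06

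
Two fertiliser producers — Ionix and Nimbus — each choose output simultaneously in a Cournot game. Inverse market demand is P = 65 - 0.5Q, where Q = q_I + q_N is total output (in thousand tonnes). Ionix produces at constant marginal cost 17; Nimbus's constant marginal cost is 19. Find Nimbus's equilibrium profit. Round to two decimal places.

Ionix's profit: π_I = (65 - 0.5Q)q_I - (17q_I). Setting ∂π_I/∂q_I = 0: 48 - q_I - (1/2)(q_N) = 0.
Nimbus's profit: π_N = (65 - 0.5Q)q_N - (19q_N). Setting ∂π_N/∂q_N = 0: 46 - q_N - (1/2)(q_I) = 0.
Rearranging gives the reaction functions q_I = (48 - (1/2)q_N) and q_N = (46 - (1/2)q_I).
Solving the pair: q_I = 100/3, q_N = 88/3.
Price P = 65 - (1/2)·(188/3) = 101/3.
Nimbus's profit: (101/3 - 19)·(88/3) = 430.2222.

430.22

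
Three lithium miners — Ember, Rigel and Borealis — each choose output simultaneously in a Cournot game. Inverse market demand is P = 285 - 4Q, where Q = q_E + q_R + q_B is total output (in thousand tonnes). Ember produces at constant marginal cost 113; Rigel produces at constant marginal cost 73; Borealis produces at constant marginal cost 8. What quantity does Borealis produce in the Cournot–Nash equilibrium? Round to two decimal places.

27.94

Ember's profit: π_E = (285 - 4Q)q_E - (113q_E). Setting ∂π_E/∂q_E = 0: 172 - 8q_E - 4(q_R + q_B) = 0.
Rigel's profit: π_R = (285 - 4Q)q_R - (73q_R). Setting ∂π_R/∂q_R = 0: 212 - 8q_R - 4(q_E + q_B) = 0.
Borealis's first-order condition: 277 - 8q_B - 4(q_E + q_R) = 0.
Adding the 3 first-order conditions: 661 − 16Q = 0, so Q = 661/16.
Back-substituting: q_E = (172 − 661/4)/4 = 27/16, q_R = (212 − 661/4)/4 = 187/16, q_B = (277 − 661/4)/4 = 447/16.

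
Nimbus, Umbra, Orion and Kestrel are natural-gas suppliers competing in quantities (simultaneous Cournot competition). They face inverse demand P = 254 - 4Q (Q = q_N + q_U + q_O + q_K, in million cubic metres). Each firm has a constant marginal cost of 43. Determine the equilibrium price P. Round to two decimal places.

Each firm earns π_i = (254 - 4Q)q_i - 43q_i.
First-order condition (treating rivals' output as given): 211 - 8q_i - 4·Σ_{j≠i} q_j = 0.
By symmetry each firm produces the same amount; substituting Σ_{j≠i} q_j = 3q_i yields q_i = 211/20.
Total output Q = 211/5, so price P = 254 - 4·(211/5) = 426/5.

85.20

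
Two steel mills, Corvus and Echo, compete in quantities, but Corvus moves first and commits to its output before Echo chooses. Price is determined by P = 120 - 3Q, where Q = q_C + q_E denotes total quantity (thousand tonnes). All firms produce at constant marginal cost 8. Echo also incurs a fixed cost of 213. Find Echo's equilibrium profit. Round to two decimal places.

48.33

Solve by backward induction. Given q_C, the follower Echo maximises π_E = (120 - 3q_C - 3q_E)q_E - 8q_E.
∂π_E/∂q_E = 112 - 3q_C - 6q_E = 0 gives the reaction function q_E = (112 - 3q_C)/6.
Corvus substitutes q_E(q_C) into its own profit: π_C = q_C(120 - 3q_C - (112 - 3q_C)/2) - 8q_C = (64 - (3/2)q_C)q_C - 8q_C.
Maximising: ∂π_C/∂q_C = 56 - 3q_C = 0, giving q_C = 56/3.
Then q_E = (112 - 3·(56/3))/6 = 28/3.
Price P = 120 - 3·28 = 36.
Echo's profit: (36 - 8)·(28/3) - 213 = 145/3.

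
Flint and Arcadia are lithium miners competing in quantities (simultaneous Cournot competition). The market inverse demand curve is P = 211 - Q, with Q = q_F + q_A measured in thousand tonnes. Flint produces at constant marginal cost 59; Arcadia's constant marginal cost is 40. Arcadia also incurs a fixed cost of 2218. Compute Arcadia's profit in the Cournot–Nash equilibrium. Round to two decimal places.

Flint's profit: π_F = (211 - Q)q_F - (59q_F). Setting ∂π_F/∂q_F = 0: 152 - 2q_F - (q_A) = 0.
Arcadia's first-order condition: 171 - 2q_A - (q_F) = 0.
Rearranging gives the reaction functions q_F = (152 - q_A)/2 and q_A = (171 - q_F)/2.
Solving the pair: q_F = 133/3, q_A = 190/3.
Price P = 211 - 323/3 = 310/3.
Arcadia's profit: (310/3 - 40)·(190/3) - 2218 = 1793.1111.

1793.11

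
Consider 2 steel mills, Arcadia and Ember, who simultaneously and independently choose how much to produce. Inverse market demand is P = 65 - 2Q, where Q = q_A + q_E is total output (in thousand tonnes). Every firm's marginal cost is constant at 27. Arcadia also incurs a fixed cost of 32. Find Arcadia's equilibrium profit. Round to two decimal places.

48.22

A representative firm's profit is π_i = q_i(65 - 2Q) - 27q_i.
First-order condition (treating rivals' output as given): 38 - 4q_i - 2q_j = 0.
With identical firms every q_j equals q_i, so q_j = q_i and 38 = 6q_i, giving q_i = 19/3.
Price P = 65 - 2·(38/3) = 119/3.
Arcadia's profit: (119/3 - 27)·(19/3) - 32 = 434/9.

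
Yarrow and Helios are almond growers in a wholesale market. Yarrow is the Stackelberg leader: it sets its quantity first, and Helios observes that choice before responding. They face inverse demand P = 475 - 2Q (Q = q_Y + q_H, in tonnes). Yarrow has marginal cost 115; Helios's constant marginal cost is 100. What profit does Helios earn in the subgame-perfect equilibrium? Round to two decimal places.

5125.78

The follower Helios best-responds to any q_Y: π_H = (475 - 2Q)q_H - 100q_H.
∂π_H/∂q_H = 375 - 2q_Y - 4q_H = 0 gives the reaction function q_H = (375 - 2q_Y)/4.
The leader anticipates this reaction. Substituting into P = 475 - 2Q gives P = 575/2 - q_Y, so π_Y = (575/2 - q_Y)q_Y - 115q_Y.
Maximising: ∂π_Y/∂q_Y = 345/2 - 2q_Y = 0, giving q_Y = 345/4.
Then q_H = (375 - 2·(345/4))/4 = 405/8.
Price P = 475 - 2·(1095/8) = 805/4.
Helios's profit: (805/4 - 100)·(405/8) = 5125.7813.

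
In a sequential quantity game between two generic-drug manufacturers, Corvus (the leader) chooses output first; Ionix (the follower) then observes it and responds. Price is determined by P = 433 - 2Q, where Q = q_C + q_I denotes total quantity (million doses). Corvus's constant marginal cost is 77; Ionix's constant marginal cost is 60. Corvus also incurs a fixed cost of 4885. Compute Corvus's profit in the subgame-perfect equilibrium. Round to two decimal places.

2297.56

The follower Ionix best-responds to any q_C: π_I = (433 - 2Q)q_I - 60q_I.
Follower FOC: 373 - 2q_C - 4q_I = 0, so q_I(q_C) = (373 - 2q_C)/4.
The leader anticipates this reaction. Substituting into P = 433 - 2Q gives P = 493/2 - q_C, so π_C = (493/2 - q_C)q_C - 77q_C.
Leader FOC: 339/2 - 2q_C = 0, so q_C = 339/4.
Then q_I = (373 - 2·(339/4))/4 = 407/8.
Price P = 433 - 2·(1085/8) = 647/4.
Corvus's profit: (647/4 - 77)·(339/4) - 4885 = 2297.5625.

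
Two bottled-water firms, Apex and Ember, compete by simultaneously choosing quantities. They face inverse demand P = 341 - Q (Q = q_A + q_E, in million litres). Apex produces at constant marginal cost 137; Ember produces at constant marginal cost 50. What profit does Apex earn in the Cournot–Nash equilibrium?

Apex's profit: π_A = (341 - Q)q_A - (137q_A). Setting ∂π_A/∂q_A = 0: 204 - 2q_A - (q_E) = 0.
Ember's first-order condition: 291 - 2q_E - (q_A) = 0.
So q_A = (204 - q_E)/2 and q_E = (291 - q_A)/2.
Solving the pair: q_A = 39, q_E = 126.
Price P = 341 - 165 = 176.
Apex's profit: (176 - 137)·39 = 1521.

1521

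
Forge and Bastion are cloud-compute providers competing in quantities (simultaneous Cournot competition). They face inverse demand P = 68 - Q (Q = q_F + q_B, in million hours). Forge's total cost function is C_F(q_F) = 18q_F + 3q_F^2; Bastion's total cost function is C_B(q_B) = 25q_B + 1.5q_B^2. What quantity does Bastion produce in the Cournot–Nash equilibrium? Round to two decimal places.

7.54

Forge's profit: π_F = (68 - Q)q_F - (18q_F + 3q_F²). Setting ∂π_F/∂q_F = 0: 50 - 8q_F - (q_B) = 0.
Bastion's first-order condition: 43 - 5q_B - (q_F) = 0.
Best responses: q_F = (50 - q_B)/8, q_B = (43 - q_F)/5.
Substituting one into the other gives q_F = 69/13 and q_B = 98/13.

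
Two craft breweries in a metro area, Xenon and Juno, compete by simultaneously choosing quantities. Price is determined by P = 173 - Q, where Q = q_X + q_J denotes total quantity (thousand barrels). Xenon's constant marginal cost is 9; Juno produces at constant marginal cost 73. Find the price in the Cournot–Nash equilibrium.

Xenon's profit: π_X = (173 - Q)q_X - (9q_X). Setting ∂π_X/∂q_X = 0: 164 - 2q_X - (q_J) = 0.
Juno's profit: π_J = (173 - Q)q_J - (73q_J). Setting ∂π_J/∂q_J = 0: 100 - 2q_J - (q_X) = 0.
Rearranging gives the reaction functions q_X = (164 - q_J)/2 and q_J = (100 - q_X)/2.
Substituting one into the other gives q_X = 76 and q_J = 12.
Total output Q = 88, so price P = 173 - 88 = 85.

85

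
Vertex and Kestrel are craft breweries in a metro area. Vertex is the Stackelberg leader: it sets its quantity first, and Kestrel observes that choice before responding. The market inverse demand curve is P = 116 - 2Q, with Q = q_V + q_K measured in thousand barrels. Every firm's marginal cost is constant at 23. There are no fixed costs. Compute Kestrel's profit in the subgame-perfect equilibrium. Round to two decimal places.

270.28

Solve by backward induction. Given q_V, the follower Kestrel maximises π_K = (116 - 2q_V - 2q_K)q_K - 23q_K.
∂π_K/∂q_K = 93 - 2q_V - 4q_K = 0 gives the reaction function q_K = (93 - 2q_V)/4.
The leader anticipates this reaction. Substituting into P = 116 - 2Q gives P = 139/2 - q_V, so π_V = (139/2 - q_V)q_V - 23q_V.
Leader FOC: 93/2 - 2q_V = 0, so q_V = 93/4.
Then q_K = (93 - 2·(93/4))/4 = 93/8.
Price P = 116 - 2·(279/8) = 185/4.
Kestrel's profit: (185/4 - 23)·(93/8) = 270.2813.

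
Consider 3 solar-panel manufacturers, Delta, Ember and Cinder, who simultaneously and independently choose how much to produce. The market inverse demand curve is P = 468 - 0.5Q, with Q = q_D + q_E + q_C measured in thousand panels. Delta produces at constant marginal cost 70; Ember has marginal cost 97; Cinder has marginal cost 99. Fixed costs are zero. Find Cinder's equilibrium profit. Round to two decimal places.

14280.50

Delta's profit: π_D = (468 - 0.5Q)q_D - (70q_D). Setting ∂π_D/∂q_D = 0: 398 - q_D - (1/2)(q_E + q_C) = 0.
Ember's first-order condition: 371 - q_E - (1/2)(q_D + q_C) = 0.
Cinder's profit: π_C = (468 - 0.5Q)q_C - (99q_C). Setting ∂π_C/∂q_C = 0: 369 - q_C - (1/2)(q_D + q_E) = 0.
Summing all 3 equations gives 1138 − 2Q = 0, hence Q = 569.
Back-substituting: q_D = (398 − 569/2)/(1/2) = 227, q_E = (371 − 569/2)/(1/2) = 173, q_C = (369 − 569/2)/(1/2) = 169.
Price P = 468 - (1/2)·569 = 367/2.
Cinder's profit: (367/2 - 99)·169 = 14280.5000.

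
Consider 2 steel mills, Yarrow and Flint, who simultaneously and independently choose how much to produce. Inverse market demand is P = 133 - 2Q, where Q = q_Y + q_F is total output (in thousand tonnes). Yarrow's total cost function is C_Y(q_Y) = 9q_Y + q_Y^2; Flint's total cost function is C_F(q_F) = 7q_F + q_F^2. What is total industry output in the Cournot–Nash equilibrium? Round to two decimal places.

31.25

Yarrow's profit: π_Y = (133 - 2Q)q_Y - (9q_Y + q_Y²). Setting ∂π_Y/∂q_Y = 0: 124 - 6q_Y - 2(q_F) = 0.
Flint's profit: π_F = (133 - 2Q)q_F - (7q_F + q_F²). Setting ∂π_F/∂q_F = 0: 126 - 6q_F - 2(q_Y) = 0.
Best responses: q_Y = (124 - 2q_F)/6, q_F = (126 - 2q_Y)/6.
Substituting one into the other gives q_Y = 123/8 and q_F = 127/8.
Total output Q = 123/8 + 127/8 = 125/4.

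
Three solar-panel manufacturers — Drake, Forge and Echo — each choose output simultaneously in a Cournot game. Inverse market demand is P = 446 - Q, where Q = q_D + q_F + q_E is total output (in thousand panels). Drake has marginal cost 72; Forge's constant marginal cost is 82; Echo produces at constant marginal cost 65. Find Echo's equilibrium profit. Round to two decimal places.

Drake's profit: π_D = (446 - Q)q_D - (72q_D). Setting ∂π_D/∂q_D = 0: 374 - 2q_D - (q_F + q_E) = 0.
Forge's first-order condition: 364 - 2q_F - (q_D + q_E) = 0.
Echo's first-order condition: 381 - 2q_E - (q_D + q_F) = 0.
Adding the 3 first-order conditions: 1119 − 4Q = 0, so Q = 1119/4.
Back-substituting: q_D = (374 − 1119/4) = 377/4, q_F = (364 − 1119/4) = 337/4, q_E = (381 − 1119/4) = 405/4.
Price P = 446 - 1119/4 = 665/4.
Echo's profit: (665/4 - 65)·(405/4) = 10251.5625.

10251.56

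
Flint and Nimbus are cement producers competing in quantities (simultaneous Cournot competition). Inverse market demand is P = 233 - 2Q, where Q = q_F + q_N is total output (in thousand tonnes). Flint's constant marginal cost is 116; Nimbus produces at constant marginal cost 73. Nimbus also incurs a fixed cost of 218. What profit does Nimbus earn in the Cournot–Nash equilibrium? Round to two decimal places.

2071.39

Flint's profit: π_F = (233 - 2Q)q_F - (116q_F). Setting ∂π_F/∂q_F = 0: 117 - 4q_F - 2(q_N) = 0.
Nimbus's profit: π_N = (233 - 2Q)q_N - (73q_N). Setting ∂π_N/∂q_N = 0: 160 - 4q_N - 2(q_F) = 0.
Best responses: q_F = (117 - 2q_N)/4, q_N = (160 - 2q_F)/4.
Substituting one into the other gives q_F = 37/3 and q_N = 203/6.
Price P = 233 - 2·(277/6) = 422/3.
Nimbus's profit: (422/3 - 73)·(203/6) - 218 = 2071.3889.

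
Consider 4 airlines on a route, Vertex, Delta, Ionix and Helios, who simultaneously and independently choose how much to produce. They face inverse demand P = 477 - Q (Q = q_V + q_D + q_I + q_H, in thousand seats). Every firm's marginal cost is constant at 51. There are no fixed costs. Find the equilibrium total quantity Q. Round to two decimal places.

Each firm earns π_i = (477 - Q)q_i - 51q_i.
First-order condition (treating rivals' output as given): 426 - 2q_i - Σ_{j≠i} q_j = 0.
With identical firms every q_j equals q_i, so Σ_{j≠i} q_j = 3q_i and 426 = 5q_i, giving q_i = 426/5.
Total output Q = 426/5 + 426/5 + 426/5 + 426/5 = 1704/5.

340.80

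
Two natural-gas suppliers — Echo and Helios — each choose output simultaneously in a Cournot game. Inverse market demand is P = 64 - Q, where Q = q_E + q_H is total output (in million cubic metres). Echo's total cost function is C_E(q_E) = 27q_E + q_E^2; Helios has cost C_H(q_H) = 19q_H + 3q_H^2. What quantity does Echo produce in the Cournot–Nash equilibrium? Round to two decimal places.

Echo's profit: π_E = (64 - Q)q_E - (27q_E + q_E²). Setting ∂π_E/∂q_E = 0: 37 - 4q_E - (q_H) = 0.
Helios's profit: π_H = (64 - Q)q_H - (19q_H + 3q_H²). Setting ∂π_H/∂q_H = 0: 45 - 8q_H - (q_E) = 0.
So q_E = (37 - q_H)/4 and q_H = (45 - q_E)/8.
Solving the pair: q_E = 251/31, q_H = 143/31.

8.10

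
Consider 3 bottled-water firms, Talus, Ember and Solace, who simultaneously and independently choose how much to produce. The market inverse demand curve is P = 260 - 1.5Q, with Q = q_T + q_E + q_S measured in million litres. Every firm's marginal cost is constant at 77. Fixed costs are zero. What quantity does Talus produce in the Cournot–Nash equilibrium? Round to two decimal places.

30.50

Each firm earns π_i = (260 - 1.5Q)q_i - 77q_i.
First-order condition (treating rivals' output as given): 183 - 3q_i - (3/2)·Σ_{j≠i} q_j = 0.
By symmetry each firm produces the same amount; substituting Σ_{j≠i} q_j = 2q_i yields q_i = 183/6 = 61/2.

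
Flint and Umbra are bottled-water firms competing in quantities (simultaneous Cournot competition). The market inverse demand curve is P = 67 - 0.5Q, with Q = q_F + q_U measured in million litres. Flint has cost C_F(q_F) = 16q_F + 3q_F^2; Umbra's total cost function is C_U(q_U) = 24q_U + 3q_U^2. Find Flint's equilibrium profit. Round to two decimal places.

165.77

Flint's profit: π_F = (67 - 0.5Q)q_F - (16q_F + 3q_F²). Setting ∂π_F/∂q_F = 0: 51 - 7q_F - (1/2)(q_U) = 0.
Umbra's first-order condition: 43 - 7q_U - (1/2)(q_F) = 0.
So q_F = (51 - (1/2)q_U)/7 and q_U = (43 - (1/2)q_F)/7.
Substituting one into the other gives q_F = 1342/195 and q_U = 1102/195.
Price P = 67 - (1/2)·(188/15) = 911/15.
Flint's profit: (911/15)·(1342/195) - 16·(1342/195) - 3(1342/195)² = 165.7692.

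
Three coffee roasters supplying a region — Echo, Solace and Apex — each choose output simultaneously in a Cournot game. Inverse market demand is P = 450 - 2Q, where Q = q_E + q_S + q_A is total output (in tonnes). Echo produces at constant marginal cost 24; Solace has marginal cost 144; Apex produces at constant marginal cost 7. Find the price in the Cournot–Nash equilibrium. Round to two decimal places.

Echo's profit: π_E = (450 - 2Q)q_E - (24q_E). Setting ∂π_E/∂q_E = 0: 426 - 4q_E - 2(q_S + q_A) = 0.
Solace's first-order condition: 306 - 4q_S - 2(q_E + q_A) = 0.
Apex's profit: π_A = (450 - 2Q)q_A - (7q_A). Setting ∂π_A/∂q_A = 0: 443 - 4q_A - 2(q_E + q_S) = 0.
Summing all 3 equations gives 1175 − 8Q = 0, hence Q = 1175/8.
Back-substituting: q_E = (426 − 1175/4)/2 = 529/8, q_S = (306 − 1175/4)/2 = 49/8, q_A = (443 − 1175/4)/2 = 597/8.
Total output Q = 1175/8, so price P = 450 - 2·(1175/8) = 625/4.

156.25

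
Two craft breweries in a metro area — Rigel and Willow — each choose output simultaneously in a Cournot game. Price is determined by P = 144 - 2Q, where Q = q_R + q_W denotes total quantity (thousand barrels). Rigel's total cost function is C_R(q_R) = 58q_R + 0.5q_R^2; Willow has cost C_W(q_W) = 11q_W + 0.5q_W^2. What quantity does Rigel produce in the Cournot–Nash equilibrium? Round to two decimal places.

7.81

Rigel's profit: π_R = (144 - 2Q)q_R - (58q_R + (1/2)q_R²). Setting ∂π_R/∂q_R = 0: 86 - 5q_R - 2(q_W) = 0.
Willow's first-order condition: 133 - 5q_W - 2(q_R) = 0.
So q_R = (86 - 2q_W)/5 and q_W = (133 - 2q_R)/5.
Solving the pair: q_R = 164/21, q_W = 493/21.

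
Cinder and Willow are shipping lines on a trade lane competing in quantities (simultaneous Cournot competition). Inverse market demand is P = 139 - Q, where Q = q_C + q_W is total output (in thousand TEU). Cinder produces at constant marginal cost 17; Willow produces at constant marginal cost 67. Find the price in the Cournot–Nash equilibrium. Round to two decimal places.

Cinder's profit: π_C = (139 - Q)q_C - (17q_C). Setting ∂π_C/∂q_C = 0: 122 - 2q_C - (q_W) = 0.
Willow's profit: π_W = (139 - Q)q_W - (67q_W). Setting ∂π_W/∂q_W = 0: 72 - 2q_W - (q_C) = 0.
Best responses: q_C = (122 - q_W)/2, q_W = (72 - q_C)/2.
Substituting one into the other gives q_C = 172/3 and q_W = 22/3.
Total output Q = 194/3, so price P = 139 - 194/3 = 223/3.

74.33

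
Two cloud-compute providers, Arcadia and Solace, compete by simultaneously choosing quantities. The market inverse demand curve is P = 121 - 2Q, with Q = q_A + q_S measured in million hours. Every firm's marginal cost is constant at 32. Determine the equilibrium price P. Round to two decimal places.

61.67

A representative firm's profit is π_i = q_i(121 - 2Q) - 32q_i.
Setting ∂π_i/∂q_i = 0 with rivals' quantities fixed: 89 - 4q_i - 2q_j = 0.
With identical firms every q_j equals q_i, so q_j = q_i and 89 = 6q_i, giving q_i = 89/6.
Total output Q = 89/3, so price P = 121 - 2·(89/3) = 185/3.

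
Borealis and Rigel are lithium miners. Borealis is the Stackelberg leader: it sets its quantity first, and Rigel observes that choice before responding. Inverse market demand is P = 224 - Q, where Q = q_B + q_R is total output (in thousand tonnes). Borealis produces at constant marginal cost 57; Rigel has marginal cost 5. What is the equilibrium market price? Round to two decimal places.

Solve by backward induction. Given q_B, the follower Rigel maximises π_R = (224 - q_B - q_R)q_R - 5q_R.
Follower FOC: 219 - q_B - 2q_R = 0, so q_R(q_B) = (219 - q_B)/2.
The leader anticipates this reaction. Substituting into P = 224 - Q gives P = 229/2 - (1/2)q_B, so π_B = (229/2 - (1/2)q_B)q_B - 57q_B.
Maximising: ∂π_B/∂q_B = 115/2 - q_B = 0, giving q_B = 115/2.
Then q_R = (219 - 115/2)/2 = 323/4.
Total output Q = 553/4, so price P = 224 - 553/4 = 343/4.

85.75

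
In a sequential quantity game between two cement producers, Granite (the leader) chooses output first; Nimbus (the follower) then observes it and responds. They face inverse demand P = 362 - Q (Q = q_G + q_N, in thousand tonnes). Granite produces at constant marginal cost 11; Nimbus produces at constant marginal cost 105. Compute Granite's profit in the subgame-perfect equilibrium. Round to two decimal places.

24753.13

The follower Nimbus best-responds to any q_G: π_N = (362 - Q)q_N - 105q_N.
Setting the follower's marginal profit to zero, 257 - q_G - 2q_N = 0, i.e. q_N = (257 - q_G)/2.
The leader anticipates this reaction. Substituting into P = 362 - Q gives P = 467/2 - (1/2)q_G, so π_G = (467/2 - (1/2)q_G)q_G - 11q_G.
Leader FOC: 445/2 - q_G = 0, so q_G = 445/2.
Then q_N = (257 - 445/2)/2 = 69/4.
Price P = 362 - 959/4 = 489/4.
Granite's profit: (489/4 - 11)·(445/2) = 24753.1250.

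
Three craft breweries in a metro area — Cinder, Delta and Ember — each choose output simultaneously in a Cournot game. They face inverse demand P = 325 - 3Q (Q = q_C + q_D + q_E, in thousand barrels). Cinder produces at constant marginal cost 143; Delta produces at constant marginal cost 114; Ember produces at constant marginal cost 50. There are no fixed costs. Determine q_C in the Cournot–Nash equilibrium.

Cinder's profit: π_C = (325 - 3Q)q_C - (143q_C). Setting ∂π_C/∂q_C = 0: 182 - 6q_C - 3(q_D + q_E) = 0.
Delta's first-order condition: 211 - 6q_D - 3(q_C + q_E) = 0.
Ember's profit: π_E = (325 - 3Q)q_E - (50q_E). Setting ∂π_E/∂q_E = 0: 275 - 6q_E - 3(q_C + q_D) = 0.
Adding the 3 first-order conditions: 668 − 12Q = 0, so Q = 167/3.
Back-substituting: q_C = (182 − 167)/3 = 5, q_D = (211 − 167)/3 = 44/3, q_E = (275 − 167)/3 = 36.

5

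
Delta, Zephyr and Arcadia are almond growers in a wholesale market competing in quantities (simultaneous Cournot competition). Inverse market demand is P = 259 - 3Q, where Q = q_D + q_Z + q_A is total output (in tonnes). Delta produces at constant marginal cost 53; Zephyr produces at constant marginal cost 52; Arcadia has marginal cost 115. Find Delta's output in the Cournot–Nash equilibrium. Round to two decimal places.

Delta's profit: π_D = (259 - 3Q)q_D - (53q_D). Setting ∂π_D/∂q_D = 0: 206 - 6q_D - 3(q_Z + q_A) = 0.
Zephyr's profit: π_Z = (259 - 3Q)q_Z - (52q_Z). Setting ∂π_Z/∂q_Z = 0: 207 - 6q_Z - 3(q_D + q_A) = 0.
Arcadia's first-order condition: 144 - 6q_A - 3(q_D + q_Z) = 0.
Summing all 3 equations gives 557 − 12Q = 0, hence Q = 557/12.
Back-substituting: q_D = (206 − 557/4)/3 = 89/4, q_Z = (207 − 557/4)/3 = 271/12, q_A = (144 − 557/4)/3 = 19/12.

22.25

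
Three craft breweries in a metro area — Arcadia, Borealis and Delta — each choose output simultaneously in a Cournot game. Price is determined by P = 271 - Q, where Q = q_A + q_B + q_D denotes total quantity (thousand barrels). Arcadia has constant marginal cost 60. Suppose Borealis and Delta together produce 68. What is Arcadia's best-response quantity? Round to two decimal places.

With rivals' combined output fixed at 68, Arcadia's profit is π_A = (271 - 68 - q_A)q_A - (60q_A) = (203 - q_A)q_A - (60q_A).
∂π_A/∂q_A = 143 - 2q_A = 0, so q_A = 143/2.

71.50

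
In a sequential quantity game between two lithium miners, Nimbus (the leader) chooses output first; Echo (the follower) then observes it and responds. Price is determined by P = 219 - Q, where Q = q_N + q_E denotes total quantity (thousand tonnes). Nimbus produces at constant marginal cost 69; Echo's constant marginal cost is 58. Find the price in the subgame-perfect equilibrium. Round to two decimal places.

103.75

The follower Echo best-responds to any q_N: π_E = (219 - Q)q_E - 58q_E.
∂π_E/∂q_E = 161 - q_N - 2q_E = 0 gives the reaction function q_E = (161 - q_N)/2.
The leader anticipates this reaction. Substituting into P = 219 - Q gives P = 277/2 - (1/2)q_N, so π_N = (277/2 - (1/2)q_N)q_N - 69q_N.
Maximising: ∂π_N/∂q_N = 139/2 - q_N = 0, giving q_N = 139/2.
Then q_E = (161 - 139/2)/2 = 183/4.
Total output Q = 461/4, so price P = 219 - 461/4 = 415/4.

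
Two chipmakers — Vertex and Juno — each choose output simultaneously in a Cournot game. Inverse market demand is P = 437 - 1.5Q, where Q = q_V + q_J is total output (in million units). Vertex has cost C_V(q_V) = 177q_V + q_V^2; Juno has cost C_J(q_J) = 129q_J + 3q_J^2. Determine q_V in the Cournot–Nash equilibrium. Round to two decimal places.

43.93

Vertex's profit: π_V = (437 - 1.5Q)q_V - (177q_V + q_V²). Setting ∂π_V/∂q_V = 0: 260 - 5q_V - (3/2)(q_J) = 0.
Juno's profit: π_J = (437 - 1.5Q)q_J - (129q_J + 3q_J²). Setting ∂π_J/∂q_J = 0: 308 - 9q_J - (3/2)(q_V) = 0.
Best responses: q_V = (260 - (3/2)q_J)/5, q_J = (308 - (3/2)q_V)/9.
Solving the pair: q_V = 43.9298, q_J = 26.9006.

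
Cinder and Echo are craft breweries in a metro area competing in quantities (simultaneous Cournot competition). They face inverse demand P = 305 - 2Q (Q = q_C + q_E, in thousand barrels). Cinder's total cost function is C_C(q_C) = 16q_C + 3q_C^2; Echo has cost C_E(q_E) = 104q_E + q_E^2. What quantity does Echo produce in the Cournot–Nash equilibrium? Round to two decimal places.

25.57

Cinder's profit: π_C = (305 - 2Q)q_C - (16q_C + 3q_C²). Setting ∂π_C/∂q_C = 0: 289 - 10q_C - 2(q_E) = 0.
Echo's profit: π_E = (305 - 2Q)q_E - (104q_E + q_E²). Setting ∂π_E/∂q_E = 0: 201 - 6q_E - 2(q_C) = 0.
So q_C = (289 - 2q_E)/10 and q_E = (201 - 2q_C)/6.
Substituting one into the other gives q_C = 333/14 and q_E = 179/7.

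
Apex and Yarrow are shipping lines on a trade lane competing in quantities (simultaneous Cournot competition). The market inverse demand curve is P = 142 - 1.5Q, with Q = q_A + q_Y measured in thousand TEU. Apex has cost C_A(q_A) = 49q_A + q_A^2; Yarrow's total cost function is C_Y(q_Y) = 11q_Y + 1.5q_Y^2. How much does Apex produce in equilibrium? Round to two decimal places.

13.03

Apex's profit: π_A = (142 - 1.5Q)q_A - (49q_A + q_A²). Setting ∂π_A/∂q_A = 0: 93 - 5q_A - (3/2)(q_Y) = 0.
Yarrow's first-order condition: 131 - 6q_Y - (3/2)(q_A) = 0.
So q_A = (93 - (3/2)q_Y)/5 and q_Y = (131 - (3/2)q_A)/6.
Substituting one into the other gives q_A = 482/37 and q_Y = 18.5766.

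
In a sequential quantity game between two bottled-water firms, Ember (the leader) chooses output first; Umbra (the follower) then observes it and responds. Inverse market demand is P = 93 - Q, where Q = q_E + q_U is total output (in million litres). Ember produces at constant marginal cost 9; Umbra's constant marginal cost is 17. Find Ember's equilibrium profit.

Solve by backward induction. Given q_E, the follower Umbra maximises π_U = (93 - q_E - q_U)q_U - 17q_U.
∂π_U/∂q_U = 76 - q_E - 2q_U = 0 gives the reaction function q_U = (76 - q_E)/2.
The leader anticipates this reaction. Substituting into P = 93 - Q gives P = 55 - (1/2)q_E, so π_E = (55 - (1/2)q_E)q_E - 9q_E.
Leader FOC: 46 - q_E = 0, so q_E = 46.
Then q_U = (76 - 46)/2 = 15.
Price P = 93 - 61 = 32.
Ember's profit: (32 - 9)·46 = 1058.

1058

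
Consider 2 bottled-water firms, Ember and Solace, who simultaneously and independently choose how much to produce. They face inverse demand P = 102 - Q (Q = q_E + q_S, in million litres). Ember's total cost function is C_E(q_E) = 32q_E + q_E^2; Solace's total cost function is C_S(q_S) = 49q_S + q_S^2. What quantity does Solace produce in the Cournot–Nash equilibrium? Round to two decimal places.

Ember's profit: π_E = (102 - Q)q_E - (32q_E + q_E²). Setting ∂π_E/∂q_E = 0: 70 - 4q_E - (q_S) = 0.
Solace's profit: π_S = (102 - Q)q_S - (49q_S + q_S²). Setting ∂π_S/∂q_S = 0: 53 - 4q_S - (q_E) = 0.
So q_E = (70 - q_S)/4 and q_S = (53 - q_E)/4.
Solving the pair: q_E = 227/15, q_S = 142/15.

9.47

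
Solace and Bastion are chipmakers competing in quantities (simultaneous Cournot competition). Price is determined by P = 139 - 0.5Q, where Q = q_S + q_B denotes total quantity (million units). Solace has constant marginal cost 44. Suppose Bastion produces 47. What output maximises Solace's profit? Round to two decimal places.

With the rival's output fixed at 47, Solace's profit is π_S = (139 - (1/2)·47 - (1/2)q_S)q_S - (44q_S) = (231/2 - (1/2)q_S)q_S - (44q_S).
∂π_S/∂q_S = 143/2 - q_S = 0, so q_S = 143/2.

71.50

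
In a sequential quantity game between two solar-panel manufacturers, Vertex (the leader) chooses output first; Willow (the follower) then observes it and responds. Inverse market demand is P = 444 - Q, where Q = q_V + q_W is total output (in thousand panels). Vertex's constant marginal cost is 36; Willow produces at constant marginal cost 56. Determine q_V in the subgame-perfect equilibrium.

214

Solve by backward induction. Given q_V, the follower Willow maximises π_W = (444 - q_V - q_W)q_W - 56q_W.
Setting the follower's marginal profit to zero, 388 - q_V - 2q_W = 0, i.e. q_W = (388 - q_V)/2.
Vertex substitutes q_W(q_V) into its own profit: π_V = q_V(444 - q_V - (388 - q_V)/2) - 36q_V = (250 - (1/2)q_V)q_V - 36q_V.
Leader FOC: 214 - q_V = 0, so q_V = 214.
Then q_W = (388 - 214)/2 = 87.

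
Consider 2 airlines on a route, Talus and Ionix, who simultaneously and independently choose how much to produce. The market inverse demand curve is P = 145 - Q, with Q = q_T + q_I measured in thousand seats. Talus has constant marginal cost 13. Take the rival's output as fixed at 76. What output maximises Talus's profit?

With the rival's output fixed at 76, Talus's profit is π_T = (145 - 76 - q_T)q_T - (13q_T) = (69 - q_T)q_T - (13q_T).
∂π_T/∂q_T = 56 - 2q_T = 0, so q_T = 28.

28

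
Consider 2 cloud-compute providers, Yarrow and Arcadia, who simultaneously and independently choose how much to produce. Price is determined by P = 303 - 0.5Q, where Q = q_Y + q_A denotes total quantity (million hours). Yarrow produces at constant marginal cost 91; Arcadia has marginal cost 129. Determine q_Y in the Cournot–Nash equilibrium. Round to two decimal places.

Yarrow's profit: π_Y = (303 - 0.5Q)q_Y - (91q_Y). Setting ∂π_Y/∂q_Y = 0: 212 - q_Y - (1/2)(q_A) = 0.
Arcadia's first-order condition: 174 - q_A - (1/2)(q_Y) = 0.
Rearranging gives the reaction functions q_Y = (212 - (1/2)q_A) and q_A = (174 - (1/2)q_Y).
Substituting one into the other gives q_Y = 500/3 and q_A = 272/3.

166.67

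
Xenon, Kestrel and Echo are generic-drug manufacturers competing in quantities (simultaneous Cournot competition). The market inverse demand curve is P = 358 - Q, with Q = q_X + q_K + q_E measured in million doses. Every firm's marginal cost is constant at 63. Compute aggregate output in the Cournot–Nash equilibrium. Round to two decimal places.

A representative firm's profit is π_i = q_i(358 - Q) - 63q_i.
Setting ∂π_i/∂q_i = 0 with rivals' quantities fixed: 295 - 2q_i - Σ_{j≠i} q_j = 0.
With identical firms every q_j equals q_i, so Σ_{j≠i} q_j = 2q_i and 295 = 4q_i, giving q_i = 295/4.
Total output Q = 295/4 + 295/4 + 295/4 = 885/4.

221.25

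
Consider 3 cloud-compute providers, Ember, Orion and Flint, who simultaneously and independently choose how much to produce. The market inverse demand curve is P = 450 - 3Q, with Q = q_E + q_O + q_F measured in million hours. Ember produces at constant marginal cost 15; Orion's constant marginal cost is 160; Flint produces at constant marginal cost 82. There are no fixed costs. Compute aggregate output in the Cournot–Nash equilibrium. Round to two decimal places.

Ember's profit: π_E = (450 - 3Q)q_E - (15q_E). Setting ∂π_E/∂q_E = 0: 435 - 6q_E - 3(q_O + q_F) = 0.
Orion's first-order condition: 290 - 6q_O - 3(q_E + q_F) = 0.
Flint's profit: π_F = (450 - 3Q)q_F - (82q_F). Setting ∂π_F/∂q_F = 0: 368 - 6q_F - 3(q_E + q_O) = 0.
Adding the 3 first-order conditions: 1093 − 12Q = 0, so Q = 1093/12.
Back-substituting: q_E = (435 − 1093/4)/3 = 647/12, q_O = (290 − 1093/4)/3 = 67/12, q_F = (368 − 1093/4)/3 = 379/12.
Total output Q = 647/12 + 67/12 + 379/12 = 1093/12.

91.08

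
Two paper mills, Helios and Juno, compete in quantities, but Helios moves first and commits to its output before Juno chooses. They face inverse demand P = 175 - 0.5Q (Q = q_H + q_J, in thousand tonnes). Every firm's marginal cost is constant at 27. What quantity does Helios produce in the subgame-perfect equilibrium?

The follower Juno best-responds to any q_H: π_J = (175 - 0.5Q)q_J - 27q_J.
Setting the follower's marginal profit to zero, 148 - (1/2)q_H - q_J = 0, i.e. q_J = (148 - (1/2)q_H).
Helios substitutes q_J(q_H) into its own profit: π_H = q_H(175 - (1/2)q_H - (148 - (1/2)q_H)/2) - 27q_H = (101 - (1/4)q_H)q_H - 27q_H.
The leader's first-order condition 74 - (1/2)q_H = 0 yields q_H = 148.
Then q_J = (148 - (1/2)·148) = 74.

148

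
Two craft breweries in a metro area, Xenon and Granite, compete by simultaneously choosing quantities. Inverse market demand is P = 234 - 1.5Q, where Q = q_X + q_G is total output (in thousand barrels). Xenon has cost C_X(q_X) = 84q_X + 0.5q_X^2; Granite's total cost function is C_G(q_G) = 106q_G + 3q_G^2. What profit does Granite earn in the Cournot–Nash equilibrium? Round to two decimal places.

325.41

Xenon's profit: π_X = (234 - 1.5Q)q_X - (84q_X + (1/2)q_X²). Setting ∂π_X/∂q_X = 0: 150 - 4q_X - (3/2)(q_G) = 0.
Granite's profit: π_G = (234 - 1.5Q)q_G - (106q_G + 3q_G²). Setting ∂π_G/∂q_G = 0: 128 - 9q_G - (3/2)(q_X) = 0.
Best responses: q_X = (150 - (3/2)q_G)/4, q_G = (128 - (3/2)q_X)/9.
Substituting one into the other gives q_X = 1544/45 and q_G = 1148/135.
Price P = 234 - (3/2)·(1156/27) = 1528/9.
Granite's profit: (1528/9)·(1148/135) - 106·(1148/135) - 3(1148/135)² = 325.4084.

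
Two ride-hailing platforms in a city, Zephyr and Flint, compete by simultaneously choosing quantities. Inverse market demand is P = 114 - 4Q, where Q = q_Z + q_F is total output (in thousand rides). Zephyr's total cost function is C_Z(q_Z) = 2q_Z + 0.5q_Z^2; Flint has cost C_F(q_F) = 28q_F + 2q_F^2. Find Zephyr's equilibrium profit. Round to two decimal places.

Zephyr's profit: π_Z = (114 - 4Q)q_Z - (2q_Z + (1/2)q_Z²). Setting ∂π_Z/∂q_Z = 0: 112 - 9q_Z - 4(q_F) = 0.
Flint's first-order condition: 86 - 12q_F - 4(q_Z) = 0.
So q_Z = (112 - 4q_F)/9 and q_F = (86 - 4q_Z)/12.
Solving the pair: q_Z = 250/23, q_F = 163/46.
Price P = 114 - 4·(663/46) = 1296/23.
Zephyr's profit: (1296/23)·(250/23) - 2·(250/23) - (1/2)(250/23)² = 531.6635.

531.66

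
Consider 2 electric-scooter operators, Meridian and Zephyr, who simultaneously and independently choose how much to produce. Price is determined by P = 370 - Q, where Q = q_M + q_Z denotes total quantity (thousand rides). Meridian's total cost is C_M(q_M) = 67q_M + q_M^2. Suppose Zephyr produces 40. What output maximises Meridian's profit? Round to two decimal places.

With the rival's output fixed at 40, Meridian's profit is π_M = (370 - 40 - q_M)q_M - (67q_M + q_M²) = (330 - q_M)q_M - (67q_M + q_M²).
∂π_M/∂q_M = 263 - 4q_M = 0, so q_M = 263/4.

65.75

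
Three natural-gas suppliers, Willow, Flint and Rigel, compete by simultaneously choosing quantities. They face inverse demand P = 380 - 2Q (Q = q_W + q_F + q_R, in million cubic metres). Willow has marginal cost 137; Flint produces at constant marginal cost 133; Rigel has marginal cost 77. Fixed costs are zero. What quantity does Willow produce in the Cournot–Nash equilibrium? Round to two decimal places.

Willow's profit: π_W = (380 - 2Q)q_W - (137q_W). Setting ∂π_W/∂q_W = 0: 243 - 4q_W - 2(q_F + q_R) = 0.
Flint's profit: π_F = (380 - 2Q)q_F - (133q_F). Setting ∂π_F/∂q_F = 0: 247 - 4q_F - 2(q_W + q_R) = 0.
Rigel's first-order condition: 303 - 4q_R - 2(q_W + q_F) = 0.
Adding the 3 first-order conditions: 793 − 8Q = 0, so Q = 793/8.
Back-substituting: q_W = (243 − 793/4)/2 = 179/8, q_F = (247 − 793/4)/2 = 195/8, q_R = (303 − 793/4)/2 = 419/8.

22.38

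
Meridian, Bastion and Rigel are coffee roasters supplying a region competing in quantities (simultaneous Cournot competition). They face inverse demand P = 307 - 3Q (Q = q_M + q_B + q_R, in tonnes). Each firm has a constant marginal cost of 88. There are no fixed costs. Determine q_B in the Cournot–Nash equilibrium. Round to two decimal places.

18.25

Each firm earns π_i = (307 - 3Q)q_i - 88q_i.
First-order condition (treating rivals' output as given): 219 - 6q_i - 3·Σ_{j≠i} q_j = 0.
With identical firms every q_j equals q_i, so Σ_{j≠i} q_j = 2q_i and 219 = 12q_i, giving q_i = 73/4.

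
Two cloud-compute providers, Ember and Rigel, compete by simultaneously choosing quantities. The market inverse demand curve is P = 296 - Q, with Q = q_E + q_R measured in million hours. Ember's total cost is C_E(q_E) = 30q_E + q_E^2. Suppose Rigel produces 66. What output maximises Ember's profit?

With the rival's output fixed at 66, Ember's profit is π_E = (296 - 66 - q_E)q_E - (30q_E + q_E²) = (230 - q_E)q_E - (30q_E + q_E²).
∂π_E/∂q_E = 200 - 4q_E = 0, so q_E = 50.

50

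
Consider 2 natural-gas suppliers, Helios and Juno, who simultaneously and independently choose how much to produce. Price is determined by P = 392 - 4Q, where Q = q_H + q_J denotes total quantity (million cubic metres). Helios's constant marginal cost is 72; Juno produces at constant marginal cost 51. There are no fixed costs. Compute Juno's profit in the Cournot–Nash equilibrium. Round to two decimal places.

Helios's profit: π_H = (392 - 4Q)q_H - (72q_H). Setting ∂π_H/∂q_H = 0: 320 - 8q_H - 4(q_J) = 0.
Juno's profit: π_J = (392 - 4Q)q_J - (51q_J). Setting ∂π_J/∂q_J = 0: 341 - 8q_J - 4(q_H) = 0.
So q_H = (320 - 4q_J)/8 and q_J = (341 - 4q_H)/8.
Solving the pair: q_H = 299/12, q_J = 181/6.
Price P = 392 - 4·(661/12) = 515/3.
Juno's profit: (515/3 - 51)·(181/6) = 3640.1111.

3640.11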